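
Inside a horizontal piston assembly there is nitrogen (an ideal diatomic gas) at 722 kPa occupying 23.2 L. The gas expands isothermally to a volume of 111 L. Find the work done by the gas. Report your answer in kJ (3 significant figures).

W ≈ 26.2 kJ

Isothermal: W = nRT ln(V₂/V₁) = P₁V₁ ln(V₂/V₁).
P₁V₁ = (722 kPa)(23.2 L) = 16750 J.
W = 16750 × ln(111/23.2) = 16750 × 1.565
W_by_gas = 26221 J.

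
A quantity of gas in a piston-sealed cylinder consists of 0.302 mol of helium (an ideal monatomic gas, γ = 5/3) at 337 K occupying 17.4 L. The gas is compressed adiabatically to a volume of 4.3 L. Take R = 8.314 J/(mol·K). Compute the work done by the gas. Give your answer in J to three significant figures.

W ≈ -1950 J

Adiabatic: TV^(γ−1) = const with γ = 5/3.
T₂ = T₁ (V₁/V₂)^(γ−1) = 337 × (17.4/4.3)^0.667 = 337 × 2.539 = 855.8 K.
W_by = nCᵥ(T₁ − T₂) = (0.302)(12.47)(337 − 855.8) = -1954 J.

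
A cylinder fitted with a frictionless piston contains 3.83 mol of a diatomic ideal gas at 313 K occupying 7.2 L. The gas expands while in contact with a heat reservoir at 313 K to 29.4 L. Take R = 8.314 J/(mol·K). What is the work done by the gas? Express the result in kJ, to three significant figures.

Isothermal: W = nRT ln(V₂/V₁).
W = (3.83)(8.314)(313) × ln(29.4/7.2)
  = 9967 × 1.407
W_by_gas = 14022 J.

W ≈ 14.0 kJ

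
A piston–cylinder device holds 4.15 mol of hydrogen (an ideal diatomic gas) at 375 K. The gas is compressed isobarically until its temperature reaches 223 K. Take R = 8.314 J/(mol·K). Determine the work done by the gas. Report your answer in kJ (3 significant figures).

Isobaric: W = P ΔV = nR ΔT.
W = (4.15)(8.314)(223 − 375) = -5244 J.

W ≈ -5.24 kJ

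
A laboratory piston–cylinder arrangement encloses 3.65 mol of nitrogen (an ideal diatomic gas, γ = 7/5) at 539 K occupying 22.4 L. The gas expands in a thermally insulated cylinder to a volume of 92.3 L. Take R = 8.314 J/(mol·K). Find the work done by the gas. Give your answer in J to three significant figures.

Adiabatic: TV^(γ−1) = const with γ = 7/5.
T₂ = T₁ (V₁/V₂)^(γ−1) = 539 × (22.4/92.3)^0.4 = 539 × 0.5676 = 305.9 K.
W_by = nCᵥ(T₁ − T₂) = (3.65)(20.79)(539 − 305.9) = 17683 J.

W ≈ 17700 J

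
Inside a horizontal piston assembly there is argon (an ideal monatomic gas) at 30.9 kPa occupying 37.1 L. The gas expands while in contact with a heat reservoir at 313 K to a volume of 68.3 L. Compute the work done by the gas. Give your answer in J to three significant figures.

Isothermal: W = nRT ln(V₂/V₁) = P₁V₁ ln(V₂/V₁).
P₁V₁ = (30.9 kPa)(37.1 L) = 1146 J.
W = 1146 × ln(68.3/37.1) = 1146 × 0.6103
W_by_gas = 699.6 J.

W ≈ 700 J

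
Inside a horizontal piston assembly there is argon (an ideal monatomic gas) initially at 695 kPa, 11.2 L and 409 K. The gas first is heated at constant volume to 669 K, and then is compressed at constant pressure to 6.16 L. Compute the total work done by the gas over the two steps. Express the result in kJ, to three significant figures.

W_total ≈ -5.73 kJ

Step 1 (isochoric): W = 0 (constant volume).
After step 1: P = 1137 kPa (V unchanged).
Step 2 (isobaric): W = PΔV = (1137 kPa)(6.16 − 11.2 L) = -5730 J.
W_total = 0 − 5730 = -5730 J.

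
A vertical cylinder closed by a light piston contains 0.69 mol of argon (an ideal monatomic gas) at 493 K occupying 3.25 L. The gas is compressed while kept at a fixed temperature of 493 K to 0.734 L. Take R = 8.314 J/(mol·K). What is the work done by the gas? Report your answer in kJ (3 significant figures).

Isothermal: W = nRT ln(V₂/V₁).
W = (0.69)(8.314)(493) × ln(0.734/3.25)
  = 2828 × -1.488
W_by_gas = -4208 J.

W ≈ -4.21 kJ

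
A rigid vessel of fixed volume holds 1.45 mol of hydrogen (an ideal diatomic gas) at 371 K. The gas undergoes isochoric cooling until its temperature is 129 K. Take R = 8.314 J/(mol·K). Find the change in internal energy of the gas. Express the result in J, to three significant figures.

ΔU ≈ -7290 J

Constant volume ⇒ W = 0, so Q = ΔU = nCᵥΔT with Cᵥ = 5R/2 = 20.79 J/(mol·K).
ΔU = (1.45)(20.79)(129 − 371) = -7293 J.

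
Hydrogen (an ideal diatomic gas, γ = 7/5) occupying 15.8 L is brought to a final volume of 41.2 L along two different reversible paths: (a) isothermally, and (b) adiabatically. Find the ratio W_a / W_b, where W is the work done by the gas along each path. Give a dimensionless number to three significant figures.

W_a / W_b ≈ 1.20

Path (a) isothermal: W = P₁V₁ ln(V₂/V₁) → W_a/(P₁V₁) = 0.9584.
Path (b) adiabatic: W = P₁V₁(1 − (V₁/V₂)^(γ−1))/(γ−1) → W_b/(P₁V₁) = 0.7961.
W_a / W_b = 0.9584 / 0.7961 = 1.204.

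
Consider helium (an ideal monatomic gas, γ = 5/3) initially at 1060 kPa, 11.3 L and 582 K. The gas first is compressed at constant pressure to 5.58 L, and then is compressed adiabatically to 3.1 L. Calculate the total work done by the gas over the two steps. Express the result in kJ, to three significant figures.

Step 1 (isobaric): W = PΔV = (1060 kPa)(5.58 − 11.3 L) = -6063 J.
After step 1: P = 1060 kPa, V = 5.58 L, T = 287.4 K.
Step 2 (adiabatic): W = (P₁V₁ − P₂V₂)/(γ−1) = (5915 − 8752)/0.667 = -4256 J.
W_total = -6063 − 4256 = -10319 J.

W_total ≈ -10.3 kJ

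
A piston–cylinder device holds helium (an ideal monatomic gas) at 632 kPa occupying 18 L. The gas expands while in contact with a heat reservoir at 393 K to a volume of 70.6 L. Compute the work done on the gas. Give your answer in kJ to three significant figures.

W ≈ -15.5 kJ

Isothermal: W = nRT ln(V₂/V₁) = P₁V₁ ln(V₂/V₁).
P₁V₁ = (632 kPa)(18 L) = 11376 J.
W = 11376 × ln(70.6/18) = 11376 × 1.367
W_by_gas = 15547 J; work on gas = −W_by = -15547 J.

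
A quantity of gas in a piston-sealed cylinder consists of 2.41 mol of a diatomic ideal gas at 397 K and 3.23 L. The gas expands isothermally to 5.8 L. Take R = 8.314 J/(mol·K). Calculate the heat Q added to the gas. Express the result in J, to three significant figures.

Q ≈ 4660 J

Isothermal ⇒ ΔU = 0, so Q = W = nRT ln(V₂/V₁).
Q = (2.41)(8.314)(397) ln(5.8/3.23) = 7955 × 0.5854 = 4656 J.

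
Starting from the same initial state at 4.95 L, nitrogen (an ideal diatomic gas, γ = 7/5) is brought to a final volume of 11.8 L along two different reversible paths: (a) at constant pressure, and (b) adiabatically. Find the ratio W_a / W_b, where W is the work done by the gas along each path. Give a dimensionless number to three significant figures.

Path (a) isobaric: W = P₁(V₂ − V₁) → W_a/(P₁V₁) = 1.384.
Path (b) adiabatic: W = P₁V₁(1 − (V₁/V₂)^(γ−1))/(γ−1) → W_b/(P₁V₁) = 0.7338.
W_a / W_b = 1.384 / 0.7338 = 1.886.

W_a / W_b ≈ 1.89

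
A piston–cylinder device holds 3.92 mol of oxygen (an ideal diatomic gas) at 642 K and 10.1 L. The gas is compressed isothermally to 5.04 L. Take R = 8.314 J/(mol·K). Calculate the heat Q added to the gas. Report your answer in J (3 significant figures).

Q ≈ -14500 J

Isothermal ⇒ ΔU = 0, so Q = W = nRT ln(V₂/V₁).
Q = (3.92)(8.314)(642) ln(5.04/10.1) = 20923 × -0.6951 = -14544 J.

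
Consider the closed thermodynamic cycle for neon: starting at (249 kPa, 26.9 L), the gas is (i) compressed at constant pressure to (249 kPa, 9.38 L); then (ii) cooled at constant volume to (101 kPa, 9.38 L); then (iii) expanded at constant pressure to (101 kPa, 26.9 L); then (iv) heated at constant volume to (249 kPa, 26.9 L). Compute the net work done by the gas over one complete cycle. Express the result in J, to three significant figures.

Constant-volume legs do no work.
W(i) = (249)(9.38 − 26.9) = -4362 J; W(iii) = (101)(26.9 − 9.38) = 1770 J.
W_net = -4362 + 1770 = -2593 J (the counter-clockwise enclosed area).

W_net ≈ -2590 J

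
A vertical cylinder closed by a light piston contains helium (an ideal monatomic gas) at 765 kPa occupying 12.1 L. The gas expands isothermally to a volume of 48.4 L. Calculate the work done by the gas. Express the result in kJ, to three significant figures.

Isothermal: W = nRT ln(V₂/V₁) = P₁V₁ ln(V₂/V₁).
P₁V₁ = (765 kPa)(12.1 L) = 9256 J.
W = 9256 × ln(48.4/12.1) = 9256 × 1.386
W_by_gas = 12832 J.

W ≈ 12.8 kJ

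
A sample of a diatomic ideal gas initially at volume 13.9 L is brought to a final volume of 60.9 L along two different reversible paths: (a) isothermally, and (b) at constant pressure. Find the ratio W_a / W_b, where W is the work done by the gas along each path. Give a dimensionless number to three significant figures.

Path (a) isothermal: W = P₁V₁ ln(V₂/V₁) → W_a/(P₁V₁) = 1.477.
Path (b) isobaric: W = P₁(V₂ − V₁) → W_b/(P₁V₁) = 3.381.
W_a / W_b = 1.477 / 3.381 = 0.4369.

W_a / W_b ≈ 0.437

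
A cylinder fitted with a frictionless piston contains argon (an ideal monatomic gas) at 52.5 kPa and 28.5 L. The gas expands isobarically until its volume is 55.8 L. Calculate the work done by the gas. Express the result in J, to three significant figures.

Isobaric: W = P ΔV.
W = (52.5 kPa)(55.8 − 28.5 L) = (52.5)(27.3) = 1433 J.

W ≈ 1430 J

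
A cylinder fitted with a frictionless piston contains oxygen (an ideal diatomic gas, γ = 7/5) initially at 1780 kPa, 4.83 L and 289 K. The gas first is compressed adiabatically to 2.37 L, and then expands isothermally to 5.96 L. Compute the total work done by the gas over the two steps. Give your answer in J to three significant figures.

Step 1 (adiabatic): W = (P₁V₁ − P₂V₂)/(γ−1) = (8597 − 11430)/0.4 = -7082 J.
After step 1: P = 4823 kPa, V = 2.37 L, T = 384.2 K.
Step 2 (isothermal): W = P₁V₁ ln(V₂/V₁) = (11430) ln(5.96/2.37) = 10541 J.
W_total = -7082 + 10541 = 3459 J.

W_total ≈ 3460 J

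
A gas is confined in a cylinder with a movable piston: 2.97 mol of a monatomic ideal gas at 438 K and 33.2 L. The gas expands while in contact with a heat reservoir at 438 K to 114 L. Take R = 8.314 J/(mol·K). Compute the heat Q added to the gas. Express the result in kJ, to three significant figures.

Q ≈ 13.3 kJ

Isothermal ⇒ ΔU = 0, so Q = W = nRT ln(V₂/V₁).
Q = (2.97)(8.314)(438) ln(114/33.2) = 10815 × 1.234 = 13342 J.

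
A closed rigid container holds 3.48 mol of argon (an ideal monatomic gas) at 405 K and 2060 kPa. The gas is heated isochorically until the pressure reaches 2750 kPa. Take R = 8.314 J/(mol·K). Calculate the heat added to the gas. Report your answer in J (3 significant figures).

Q ≈ 5890 J

Constant volume ⇒ W = 0, so Q = ΔU = nCᵥΔT with Cᵥ = 3R/2 = 12.47 J/(mol·K).
At constant V, T₂/T₁ = P₂/P₁ ⇒ ΔT = T₁(P₂/P₁ − 1) = 405·(2750/2060 − 1) = 135.7 K.
ΔU = (3.48)(12.47)(135.7) = 5887 J.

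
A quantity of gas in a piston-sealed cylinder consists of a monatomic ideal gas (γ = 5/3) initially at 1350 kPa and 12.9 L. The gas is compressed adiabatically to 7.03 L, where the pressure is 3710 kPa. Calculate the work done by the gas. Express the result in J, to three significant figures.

W ≈ -13000 J

Adiabatic: W = (P₁V₁ − P₂V₂)/(γ − 1) with γ = 5/3.
P₁V₁ = 17415 J, P₂V₂ = 26081 J.
W = (17415 − 26081) / 0.6667 = -12999 J.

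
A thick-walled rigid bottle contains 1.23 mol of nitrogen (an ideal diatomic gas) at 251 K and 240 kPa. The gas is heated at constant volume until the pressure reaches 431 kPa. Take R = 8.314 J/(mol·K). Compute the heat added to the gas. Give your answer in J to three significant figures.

Constant volume ⇒ W = 0, so Q = ΔU = nCᵥΔT with Cᵥ = 5R/2 = 20.79 J/(mol·K).
At constant V, T₂/T₁ = P₂/P₁ ⇒ ΔT = T₁(P₂/P₁ − 1) = 251·(431/240 − 1) = 199.8 K.
ΔU = (1.23)(20.79)(199.8) = 5107 J.

Q ≈ 5110 J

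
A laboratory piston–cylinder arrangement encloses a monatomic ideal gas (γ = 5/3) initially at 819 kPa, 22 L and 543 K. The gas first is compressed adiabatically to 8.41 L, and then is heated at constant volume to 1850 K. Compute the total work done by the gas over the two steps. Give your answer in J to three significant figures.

W_total ≈ -24300 J

Step 1 (adiabatic): W = (P₁V₁ − P₂V₂)/(γ−1) = (18018 − 34208)/0.667 = -24285 J.
Step 2 (isochoric): W = 0 (constant volume).
W_total = -24285 + 0 = -24285 J.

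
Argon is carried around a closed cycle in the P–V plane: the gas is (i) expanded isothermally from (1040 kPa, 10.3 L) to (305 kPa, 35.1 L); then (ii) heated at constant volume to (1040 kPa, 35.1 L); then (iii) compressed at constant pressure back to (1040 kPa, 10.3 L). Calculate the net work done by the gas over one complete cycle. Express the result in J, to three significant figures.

W_net ≈ -12700 J

Leg (i): W = PᵢVᵢ ln(V_f/Vᵢ) = (10712) ln(35.1/10.3) = 13134 J.
Leg (ii): W = 0.
Leg (iii): W = PΔV = (1040)(10.3 − 35.1) = -25792 J.
W_net = 13134 − 25792 = -12658 J.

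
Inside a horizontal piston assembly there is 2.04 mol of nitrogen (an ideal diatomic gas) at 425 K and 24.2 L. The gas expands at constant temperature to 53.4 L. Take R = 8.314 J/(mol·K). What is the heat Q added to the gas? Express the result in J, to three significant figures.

Q ≈ 5710 J

Isothermal ⇒ ΔU = 0, so Q = W = nRT ln(V₂/V₁).
Q = (2.04)(8.314)(425) ln(53.4/24.2) = 7208 × 0.7915 = 5705 J.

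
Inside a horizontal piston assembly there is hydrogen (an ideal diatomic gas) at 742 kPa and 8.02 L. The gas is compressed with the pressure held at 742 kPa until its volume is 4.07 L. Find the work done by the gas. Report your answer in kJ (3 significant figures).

Isobaric: W = P ΔV.
W = (742 kPa)(4.07 − 8.02 L) = (742)(-3.95) = -2931 J.

W ≈ -2.93 kJ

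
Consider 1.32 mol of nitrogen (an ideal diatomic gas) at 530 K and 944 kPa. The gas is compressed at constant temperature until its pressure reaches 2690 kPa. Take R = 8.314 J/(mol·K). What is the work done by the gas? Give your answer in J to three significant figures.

W ≈ -6090 J

Isothermal process: W = nRT ln(V₂/V₁) = nRT ln(P₁/P₂).
W = (1.32)(8.314)(530) × ln(944/2690)
  = 5816 × ln(0.3509) = 5816 × -1.047
W_by_gas = -6091 J.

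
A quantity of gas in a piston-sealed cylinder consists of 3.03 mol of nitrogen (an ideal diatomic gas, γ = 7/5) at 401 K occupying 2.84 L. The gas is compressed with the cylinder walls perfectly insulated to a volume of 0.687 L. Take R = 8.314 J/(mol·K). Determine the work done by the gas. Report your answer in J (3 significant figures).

Adiabatic: TV^(γ−1) = const with γ = 7/5.
T₂ = T₁ (V₁/V₂)^(γ−1) = 401 × (2.84/0.687)^0.4 = 401 × 1.764 = 707.4 K.
W_by = nCᵥ(T₁ − T₂) = (3.03)(20.79)(401 − 707.4) = -19299 J.

W ≈ -19300 J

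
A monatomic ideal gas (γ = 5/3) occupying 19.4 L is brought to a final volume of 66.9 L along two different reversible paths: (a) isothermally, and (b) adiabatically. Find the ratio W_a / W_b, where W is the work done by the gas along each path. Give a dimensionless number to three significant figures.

W_a / W_b ≈ 1.47

Path (a) isothermal: W = P₁V₁ ln(V₂/V₁) → W_a/(P₁V₁) = 1.238.
Path (b) adiabatic: W = P₁V₁(1 − (V₁/V₂)^(γ−1))/(γ−1) → W_b/(P₁V₁) = 0.8428.
W_a / W_b = 1.238 / 0.8428 = 1.469.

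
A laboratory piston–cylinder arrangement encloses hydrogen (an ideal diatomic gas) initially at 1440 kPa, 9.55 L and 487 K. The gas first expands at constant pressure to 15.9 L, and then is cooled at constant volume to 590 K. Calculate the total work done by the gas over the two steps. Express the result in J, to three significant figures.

W_total ≈ 9140 J

Step 1 (isobaric): W = PΔV = (1440 kPa)(15.9 − 9.55 L) = 9144 J.
Step 2 (isochoric): W = 0 (constant volume).
W_total = 9144 + 0 = 9144 J.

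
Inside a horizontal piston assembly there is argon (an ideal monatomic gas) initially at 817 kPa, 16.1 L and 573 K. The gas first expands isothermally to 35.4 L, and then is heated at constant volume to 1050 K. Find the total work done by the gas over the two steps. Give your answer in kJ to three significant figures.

Step 1 (isothermal): W = P₁V₁ ln(V₂/V₁) = (13154) ln(35.4/16.1) = 10364 J.
Step 2 (isochoric): W = 0 (constant volume).
W_total = 10364 + 0 = 10364 J.

W_total ≈ 10.4 kJ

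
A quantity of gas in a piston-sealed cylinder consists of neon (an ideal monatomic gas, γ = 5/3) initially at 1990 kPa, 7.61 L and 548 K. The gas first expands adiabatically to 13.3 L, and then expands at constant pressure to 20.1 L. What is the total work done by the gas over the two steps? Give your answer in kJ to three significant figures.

Step 1 (adiabatic): W = (P₁V₁ − P₂V₂)/(γ−1) = (15144 − 10437)/0.667 = 7060 J.
After step 1: P = 784.8 kPa, V = 13.3 L, T = 377.7 K.
Step 2 (isobaric): W = PΔV = (784.8 kPa)(20.1 − 13.3 L) = 5336 J.
W_total = 7060 + 5336 = 12396 J.

W_total ≈ 12.4 kJ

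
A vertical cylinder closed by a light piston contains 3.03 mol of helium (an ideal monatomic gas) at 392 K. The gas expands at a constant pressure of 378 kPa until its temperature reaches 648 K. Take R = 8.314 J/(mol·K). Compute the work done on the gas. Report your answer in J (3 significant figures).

W ≈ -6450 J

Isobaric: W = P ΔV = nR ΔT.
W = (3.03)(8.314)(648 − 392) = 6449 J.
Work on gas = −W_by = -6449 J.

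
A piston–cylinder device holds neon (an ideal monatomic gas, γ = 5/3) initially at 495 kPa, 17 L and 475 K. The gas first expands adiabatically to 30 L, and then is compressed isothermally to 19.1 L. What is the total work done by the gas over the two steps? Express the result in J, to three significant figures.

W_total ≈ 1380 J

Step 1 (adiabatic): W = (P₁V₁ − P₂V₂)/(γ−1) = (8415 − 5762)/0.667 = 3979 J.
After step 1: P = 192.1 kPa, V = 30 L, T = 325.3 K.
Step 2 (isothermal): W = P₁V₁ ln(V₂/V₁) = (5762) ln(19.1/30) = -2602 J.
W_total = 3979 − 2602 = 1377 J.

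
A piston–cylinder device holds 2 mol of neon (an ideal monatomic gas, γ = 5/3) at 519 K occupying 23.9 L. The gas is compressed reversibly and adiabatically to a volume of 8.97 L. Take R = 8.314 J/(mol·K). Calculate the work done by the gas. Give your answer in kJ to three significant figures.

W ≈ -11.9 kJ

Adiabatic: TV^(γ−1) = const with γ = 5/3.
T₂ = T₁ (V₁/V₂)^(γ−1) = 519 × (23.9/8.97)^0.667 = 519 × 1.922 = 997.5 K.
W_by = nCᵥ(T₁ − T₂) = (2)(12.47)(519 − 997.5) = -11934 J.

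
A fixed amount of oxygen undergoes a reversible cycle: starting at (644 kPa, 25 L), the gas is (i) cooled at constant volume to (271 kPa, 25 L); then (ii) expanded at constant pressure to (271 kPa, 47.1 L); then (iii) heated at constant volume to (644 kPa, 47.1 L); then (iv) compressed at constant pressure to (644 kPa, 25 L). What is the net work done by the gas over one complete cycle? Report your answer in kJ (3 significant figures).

Constant-volume legs do no work.
W(ii) = (271)(47.1 − 25) = 5989 J; W(iv) = (644)(25 − 47.1) = -14232 J.
W_net = 5989 − 14232 = -8243 J (the counter-clockwise enclosed area).

W_net ≈ -8.24 kJ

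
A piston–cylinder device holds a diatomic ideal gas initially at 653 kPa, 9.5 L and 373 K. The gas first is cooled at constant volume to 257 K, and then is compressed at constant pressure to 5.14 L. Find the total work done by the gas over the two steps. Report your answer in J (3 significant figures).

Step 1 (isochoric): W = 0 (constant volume).
After step 1: P = 449.9 kPa (V unchanged).
Step 2 (isobaric): W = PΔV = (449.9 kPa)(5.14 − 9.5 L) = -1962 J.
W_total = 0 − 1962 = -1962 J.

W_total ≈ -1960 J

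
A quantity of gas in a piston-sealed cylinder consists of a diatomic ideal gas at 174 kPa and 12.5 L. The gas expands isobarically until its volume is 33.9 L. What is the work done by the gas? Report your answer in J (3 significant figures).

Isobaric: W = P ΔV.
W = (174 kPa)(33.9 − 12.5 L) = (174)(21.4) = 3724 J.

W ≈ 3720 J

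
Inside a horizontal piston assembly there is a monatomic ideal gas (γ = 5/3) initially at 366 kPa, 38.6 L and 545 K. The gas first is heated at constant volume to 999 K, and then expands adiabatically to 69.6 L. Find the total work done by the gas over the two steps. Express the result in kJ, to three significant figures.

W_total ≈ 12.6 kJ

Step 1 (isochoric): W = 0 (constant volume).
After step 1: P = 670.9 kPa (V unchanged).
Step 2 (adiabatic): W = (P₁V₁ − P₂V₂)/(γ−1) = (25896 − 17481)/0.667 = 12624 J.
W_total = 0 + 12624 = 12624 J.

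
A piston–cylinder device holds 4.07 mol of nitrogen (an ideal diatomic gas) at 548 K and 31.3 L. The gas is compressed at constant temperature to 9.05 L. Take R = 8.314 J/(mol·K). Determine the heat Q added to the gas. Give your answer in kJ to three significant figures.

Isothermal ⇒ ΔU = 0, so Q = W = nRT ln(V₂/V₁).
Q = (4.07)(8.314)(548) ln(9.05/31.3) = 18543 × -1.241 = -23009 J.

Q ≈ -23.0 kJ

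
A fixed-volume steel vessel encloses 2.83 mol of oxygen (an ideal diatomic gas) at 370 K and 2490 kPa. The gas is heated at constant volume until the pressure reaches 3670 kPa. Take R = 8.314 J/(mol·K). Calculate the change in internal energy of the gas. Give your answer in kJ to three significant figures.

Constant volume ⇒ W = 0, so Q = ΔU = nCᵥΔT with Cᵥ = 5R/2 = 20.79 J/(mol·K).
At constant V, T₂/T₁ = P₂/P₁ ⇒ ΔT = T₁(P₂/P₁ − 1) = 370·(3670/2490 − 1) = 175.3 K.
ΔU = (2.83)(20.79)(175.3) = 10314 J.

ΔU ≈ 10.3 kJ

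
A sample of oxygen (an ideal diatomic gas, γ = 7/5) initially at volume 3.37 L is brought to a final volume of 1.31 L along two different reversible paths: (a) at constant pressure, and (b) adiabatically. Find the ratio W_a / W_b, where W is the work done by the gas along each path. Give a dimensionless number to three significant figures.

W_a / W_b ≈ 0.532

Path (a) isobaric: W = P₁(V₂ − V₁) → W_a/(P₁V₁) = -0.6113.
Path (b) adiabatic: W = P₁V₁(1 − (V₁/V₂)^(γ−1))/(γ−1) → W_b/(P₁V₁) = -1.148.
W_a / W_b = -0.6113 / -1.148 = 0.5324.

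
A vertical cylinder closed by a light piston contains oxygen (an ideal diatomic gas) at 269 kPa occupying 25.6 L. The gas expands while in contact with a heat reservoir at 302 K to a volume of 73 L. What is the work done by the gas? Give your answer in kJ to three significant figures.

Isothermal: W = nRT ln(V₂/V₁) = P₁V₁ ln(V₂/V₁).
P₁V₁ = (269 kPa)(25.6 L) = 6886 J.
W = 6886 × ln(73/25.6) = 6886 × 1.048
W_by_gas = 7216 J.

W ≈ 7.22 kJ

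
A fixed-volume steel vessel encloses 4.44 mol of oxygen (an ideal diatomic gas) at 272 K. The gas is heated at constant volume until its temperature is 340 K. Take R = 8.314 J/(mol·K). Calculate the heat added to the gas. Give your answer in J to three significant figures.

Q ≈ 6280 J

Constant volume ⇒ W = 0, so Q = ΔU = nCᵥΔT with Cᵥ = 5R/2 = 20.79 J/(mol·K).
ΔU = (4.44)(20.79)(340 − 272) = 6275 J.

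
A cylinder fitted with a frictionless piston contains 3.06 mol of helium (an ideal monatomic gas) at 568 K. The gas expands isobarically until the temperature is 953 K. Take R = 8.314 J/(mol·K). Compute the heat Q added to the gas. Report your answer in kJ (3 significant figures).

Q ≈ 24.5 kJ

Isobaric: W = nRΔT = (3.06)(8.314)(385) = 9795 J.
ΔU = nCᵥΔT with Cᵥ = 3R/2: ΔU = (3.06)(12.47)(385) = 14692 J.
Q = ΔU + W = 14692 + 9795 = 24487 J.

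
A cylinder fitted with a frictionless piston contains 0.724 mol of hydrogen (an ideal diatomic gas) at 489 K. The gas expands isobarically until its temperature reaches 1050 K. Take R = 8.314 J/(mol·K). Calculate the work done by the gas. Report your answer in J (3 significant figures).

Isobaric: W = P ΔV = nR ΔT.
W = (0.724)(8.314)(1050 − 489) = 3377 J.

W ≈ 3380 J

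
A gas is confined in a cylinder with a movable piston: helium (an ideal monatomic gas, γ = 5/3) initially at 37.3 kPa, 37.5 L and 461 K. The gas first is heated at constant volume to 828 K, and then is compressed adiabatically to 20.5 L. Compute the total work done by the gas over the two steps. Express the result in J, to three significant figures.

W_total ≈ -1870 J

Step 1 (isochoric): W = 0 (constant volume).
After step 1: P = 66.99 kPa (V unchanged).
Step 2 (adiabatic): W = (P₁V₁ − P₂V₂)/(γ−1) = (2512 − 3758)/0.667 = -1868 J.
W_total = 0 − 1868 = -1868 J.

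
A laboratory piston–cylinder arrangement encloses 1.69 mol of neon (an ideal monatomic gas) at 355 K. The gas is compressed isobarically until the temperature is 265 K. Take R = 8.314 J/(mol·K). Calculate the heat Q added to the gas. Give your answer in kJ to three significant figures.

Q ≈ -3.16 kJ

Isobaric: W = nRΔT = (1.69)(8.314)(-90) = -1265 J.
ΔU = nCᵥΔT with Cᵥ = 3R/2: ΔU = (1.69)(12.47)(-90) = -1897 J.
Q = ΔU + W = -1897 − 1265 = -3161 J.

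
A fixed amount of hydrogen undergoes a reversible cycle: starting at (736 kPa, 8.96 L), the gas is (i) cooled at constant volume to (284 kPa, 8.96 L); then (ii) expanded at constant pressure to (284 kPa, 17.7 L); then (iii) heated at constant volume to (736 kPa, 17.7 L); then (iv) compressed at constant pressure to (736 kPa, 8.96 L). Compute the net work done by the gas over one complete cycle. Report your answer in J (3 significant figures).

Constant-volume legs do no work.
W(ii) = (284)(17.7 − 8.96) = 2482 J; W(iv) = (736)(8.96 − 17.7) = -6433 J.
W_net = 2482 − 6433 = -3950 J (the counter-clockwise enclosed area).

W_net ≈ -3950 J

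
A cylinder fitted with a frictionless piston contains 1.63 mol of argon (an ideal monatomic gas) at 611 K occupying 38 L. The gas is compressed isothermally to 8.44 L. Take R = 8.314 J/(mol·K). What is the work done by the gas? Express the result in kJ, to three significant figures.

W ≈ -12.5 kJ

Isothermal: W = nRT ln(V₂/V₁).
W = (1.63)(8.314)(611) × ln(8.44/38)
  = 8280 × -1.505
W_by_gas = -12458 J.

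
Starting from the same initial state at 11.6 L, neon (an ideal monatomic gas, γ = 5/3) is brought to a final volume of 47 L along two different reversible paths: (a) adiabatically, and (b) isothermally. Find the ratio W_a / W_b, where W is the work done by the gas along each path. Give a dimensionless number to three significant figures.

W_a / W_b ≈ 0.650

Path (a) adiabatic: W = P₁V₁(1 − (V₁/V₂)^(γ−1))/(γ−1) → W_a/(P₁V₁) = 0.9098.
Path (b) isothermal: W = P₁V₁ ln(V₂/V₁) → W_b/(P₁V₁) = 1.399.
W_a / W_b = 0.9098 / 1.399 = 0.6503.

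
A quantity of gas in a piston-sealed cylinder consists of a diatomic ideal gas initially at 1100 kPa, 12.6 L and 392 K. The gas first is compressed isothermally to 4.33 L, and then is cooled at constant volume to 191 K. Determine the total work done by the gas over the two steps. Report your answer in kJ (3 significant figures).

W_total ≈ -14.8 kJ

Step 1 (isothermal): W = P₁V₁ ln(V₂/V₁) = (13860) ln(4.33/12.6) = -14804 J.
Step 2 (isochoric): W = 0 (constant volume).
W_total = -14804 + 0 = -14804 J.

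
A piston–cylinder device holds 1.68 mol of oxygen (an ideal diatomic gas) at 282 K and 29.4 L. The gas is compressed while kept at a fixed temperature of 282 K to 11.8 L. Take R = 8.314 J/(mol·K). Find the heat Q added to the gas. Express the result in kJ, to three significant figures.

Isothermal ⇒ ΔU = 0, so Q = W = nRT ln(V₂/V₁).
Q = (1.68)(8.314)(282) ln(11.8/29.4) = 3939 × -0.9129 = -3596 J.

Q ≈ -3.60 kJ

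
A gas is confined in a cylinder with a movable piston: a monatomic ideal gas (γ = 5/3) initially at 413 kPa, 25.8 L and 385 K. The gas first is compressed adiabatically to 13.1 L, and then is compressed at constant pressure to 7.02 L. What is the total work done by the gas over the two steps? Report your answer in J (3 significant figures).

Step 1 (adiabatic): W = (P₁V₁ − P₂V₂)/(γ−1) = (10655 − 16742)/0.667 = -9130 J.
After step 1: P = 1278 kPa, V = 13.1 L, T = 604.9 K.
Step 2 (isobaric): W = PΔV = (1278 kPa)(7.02 − 13.1 L) = -7770 J.
W_total = -9130 − 7770 = -16900 J.

W_total ≈ -16900 J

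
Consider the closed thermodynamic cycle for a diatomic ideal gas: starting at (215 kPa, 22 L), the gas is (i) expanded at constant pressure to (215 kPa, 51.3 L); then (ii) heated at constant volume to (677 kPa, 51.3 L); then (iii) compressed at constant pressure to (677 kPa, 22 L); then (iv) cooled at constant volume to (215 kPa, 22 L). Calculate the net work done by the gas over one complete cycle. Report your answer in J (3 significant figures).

W_net ≈ -13500 J

Constant-volume legs do no work.
W(i) = (215)(51.3 − 22) = 6299 J; W(iii) = (677)(22 − 51.3) = -19836 J.
W_net = 6299 − 19836 = -13537 J (the counter-clockwise enclosed area).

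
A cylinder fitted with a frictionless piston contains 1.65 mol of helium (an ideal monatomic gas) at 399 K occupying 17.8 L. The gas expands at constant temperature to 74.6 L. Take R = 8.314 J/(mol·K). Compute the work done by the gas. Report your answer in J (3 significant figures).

Isothermal: W = nRT ln(V₂/V₁).
W = (1.65)(8.314)(399) × ln(74.6/17.8)
  = 5474 × 1.433
W_by_gas = 7843 J.

W ≈ 7840 J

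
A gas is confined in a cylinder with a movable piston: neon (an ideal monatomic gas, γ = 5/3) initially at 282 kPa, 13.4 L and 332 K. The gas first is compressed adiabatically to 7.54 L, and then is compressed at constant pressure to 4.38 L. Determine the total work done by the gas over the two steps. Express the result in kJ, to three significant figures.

Step 1 (adiabatic): W = (P₁V₁ − P₂V₂)/(γ−1) = (3779 − 5544)/0.667 = -2648 J.
After step 1: P = 735.3 kPa, V = 7.54 L, T = 487.1 K.
Step 2 (isobaric): W = PΔV = (735.3 kPa)(4.38 − 7.54 L) = -2324 J.
W_total = -2648 − 2324 = -4972 J.

W_total ≈ -4.97 kJ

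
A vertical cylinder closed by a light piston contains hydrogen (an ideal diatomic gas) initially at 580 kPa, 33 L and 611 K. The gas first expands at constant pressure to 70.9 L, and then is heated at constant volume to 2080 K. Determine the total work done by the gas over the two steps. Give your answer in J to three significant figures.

Step 1 (isobaric): W = PΔV = (580 kPa)(70.9 − 33 L) = 21982 J.
Step 2 (isochoric): W = 0 (constant volume).
W_total = 21982 + 0 = 21982 J.

W_total ≈ 22000 J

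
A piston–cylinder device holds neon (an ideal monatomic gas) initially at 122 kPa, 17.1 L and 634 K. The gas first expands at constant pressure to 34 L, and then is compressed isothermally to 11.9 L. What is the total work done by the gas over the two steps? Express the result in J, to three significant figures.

W_total ≈ -2290 J

Step 1 (isobaric): W = PΔV = (122 kPa)(34 − 17.1 L) = 2062 J.
After step 1: P = 122 kPa, V = 34 L, T = 1261 K.
Step 2 (isothermal): W = P₁V₁ ln(V₂/V₁) = (4148) ln(11.9/34) = -4355 J.
W_total = 2062 − 4355 = -2293 J.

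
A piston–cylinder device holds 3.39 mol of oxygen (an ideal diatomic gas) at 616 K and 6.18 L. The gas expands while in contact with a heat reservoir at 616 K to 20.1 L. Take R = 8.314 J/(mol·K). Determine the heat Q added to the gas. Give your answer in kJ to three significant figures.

Q ≈ 20.5 kJ

Isothermal ⇒ ΔU = 0, so Q = W = nRT ln(V₂/V₁).
Q = (3.39)(8.314)(616) ln(20.1/6.18) = 17362 × 1.179 = 20476 J.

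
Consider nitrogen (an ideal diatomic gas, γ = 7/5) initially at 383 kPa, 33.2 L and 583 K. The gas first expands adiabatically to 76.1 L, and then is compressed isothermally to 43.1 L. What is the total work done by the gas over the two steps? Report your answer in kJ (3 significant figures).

Step 1 (adiabatic): W = (P₁V₁ − P₂V₂)/(γ−1) = (12716 − 9125)/0.4 = 8976 J.
After step 1: P = 119.9 kPa, V = 76.1 L, T = 418.4 K.
Step 2 (isothermal): W = P₁V₁ ln(V₂/V₁) = (9125) ln(43.1/76.1) = -5188 J.
W_total = 8976 − 5188 = 3788 J.

W_total ≈ 3.79 kJ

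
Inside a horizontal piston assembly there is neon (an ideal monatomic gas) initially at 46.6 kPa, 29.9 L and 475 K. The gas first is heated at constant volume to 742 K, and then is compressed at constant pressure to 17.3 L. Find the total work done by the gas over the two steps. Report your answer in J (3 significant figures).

W_total ≈ -917 J

Step 1 (isochoric): W = 0 (constant volume).
After step 1: P = 72.79 kPa (V unchanged).
Step 2 (isobaric): W = PΔV = (72.79 kPa)(17.3 − 29.9 L) = -917.2 J.
W_total = 0 − 917.2 = -917.2 J.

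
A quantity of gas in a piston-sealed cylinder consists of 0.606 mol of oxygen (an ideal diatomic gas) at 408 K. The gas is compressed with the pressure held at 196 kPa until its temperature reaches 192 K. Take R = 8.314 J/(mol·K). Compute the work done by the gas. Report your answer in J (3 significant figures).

Isobaric: W = P ΔV = nR ΔT.
W = (0.606)(8.314)(192 − 408) = -1088 J.

W ≈ -1090 J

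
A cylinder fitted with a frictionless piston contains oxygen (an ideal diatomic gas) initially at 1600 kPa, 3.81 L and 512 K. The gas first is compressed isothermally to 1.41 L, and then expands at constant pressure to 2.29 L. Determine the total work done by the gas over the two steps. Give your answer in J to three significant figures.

W_total ≈ -2260 J

Step 1 (isothermal): W = P₁V₁ ln(V₂/V₁) = (6096) ln(1.41/3.81) = -6060 J.
After step 1: P = 4323 kPa, V = 1.41 L, T = 512 K.
Step 2 (isobaric): W = PΔV = (4323 kPa)(2.29 − 1.41 L) = 3805 J.
W_total = -6060 + 3805 = -2255 J.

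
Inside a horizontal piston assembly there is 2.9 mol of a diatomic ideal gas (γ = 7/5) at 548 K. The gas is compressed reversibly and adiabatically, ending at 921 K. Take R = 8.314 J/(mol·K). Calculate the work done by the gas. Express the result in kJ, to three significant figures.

W ≈ -22.5 kJ

Adiabatic ⇒ Q = 0, so W_by = −ΔU = nCᵥ(T₁ − T₂).
Cᵥ = 5R/2 = 20.79 J/(mol·K).
W = (2.9)(20.79)(548 − 921) = -22483 J.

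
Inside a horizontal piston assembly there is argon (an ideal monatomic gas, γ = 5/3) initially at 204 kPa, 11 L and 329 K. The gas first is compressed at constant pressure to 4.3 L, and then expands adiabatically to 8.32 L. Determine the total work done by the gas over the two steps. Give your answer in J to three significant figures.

Step 1 (isobaric): W = PΔV = (204 kPa)(4.3 − 11 L) = -1367 J.
After step 1: P = 204 kPa, V = 4.3 L, T = 128.6 K.
Step 2 (adiabatic): W = (P₁V₁ − P₂V₂)/(γ−1) = (877.2 − 564.9)/0.667 = 468.4 J.
W_total = -1367 + 468.4 = -898.4 J.

W_total ≈ -898 J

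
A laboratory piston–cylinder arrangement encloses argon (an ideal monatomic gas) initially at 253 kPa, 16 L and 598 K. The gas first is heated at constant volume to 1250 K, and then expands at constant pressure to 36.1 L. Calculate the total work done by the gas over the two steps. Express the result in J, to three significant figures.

W_total ≈ 10600 J

Step 1 (isochoric): W = 0 (constant volume).
After step 1: P = 528.8 kPa (V unchanged).
Step 2 (isobaric): W = PΔV = (528.8 kPa)(36.1 − 16 L) = 10630 J.
W_total = 0 + 10630 = 10630 J.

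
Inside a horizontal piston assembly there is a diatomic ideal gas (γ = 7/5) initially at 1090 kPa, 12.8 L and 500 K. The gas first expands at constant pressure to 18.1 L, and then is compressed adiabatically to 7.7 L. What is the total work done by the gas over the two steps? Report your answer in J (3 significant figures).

Step 1 (isobaric): W = PΔV = (1090 kPa)(18.1 − 12.8 L) = 5777 J.
After step 1: P = 1090 kPa, V = 18.1 L, T = 707 K.
Step 2 (adiabatic): W = (P₁V₁ − P₂V₂)/(γ−1) = (19729 − 27770)/0.4 = -20103 J.
W_total = 5777 − 20103 = -14326 J.

W_total ≈ -14300 J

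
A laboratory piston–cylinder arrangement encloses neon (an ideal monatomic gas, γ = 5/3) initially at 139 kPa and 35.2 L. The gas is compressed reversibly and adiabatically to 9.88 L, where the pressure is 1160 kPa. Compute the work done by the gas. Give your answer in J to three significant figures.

Adiabatic: W = (P₁V₁ − P₂V₂)/(γ − 1) with γ = 5/3.
P₁V₁ = 4893 J, P₂V₂ = 11461 J.
W = (4893 − 11461) / 0.6667 = -9852 J.

W ≈ -9850 J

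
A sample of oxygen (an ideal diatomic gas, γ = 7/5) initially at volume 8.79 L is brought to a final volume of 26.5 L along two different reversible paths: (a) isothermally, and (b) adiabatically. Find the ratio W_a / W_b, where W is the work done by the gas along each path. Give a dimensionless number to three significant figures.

W_a / W_b ≈ 1.24

Path (a) isothermal: W = P₁V₁ ln(V₂/V₁) → W_a/(P₁V₁) = 1.104.
Path (b) adiabatic: W = P₁V₁(1 − (V₁/V₂)^(γ−1))/(γ−1) → W_b/(P₁V₁) = 0.8922.
W_a / W_b = 1.104 / 0.8922 = 1.237.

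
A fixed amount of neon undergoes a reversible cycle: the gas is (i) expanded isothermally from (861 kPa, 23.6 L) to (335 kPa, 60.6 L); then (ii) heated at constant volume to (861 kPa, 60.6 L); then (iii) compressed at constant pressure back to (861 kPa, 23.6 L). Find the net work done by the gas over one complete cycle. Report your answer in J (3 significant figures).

W_net ≈ -12700 J

Leg (i): W = PᵢVᵢ ln(V_f/Vᵢ) = (20320) ln(60.6/23.6) = 19162 J.
Leg (ii): W = 0.
Leg (iii): W = PΔV = (861)(23.6 − 60.6) = -31857 J.
W_net = 19162 − 31857 = -12695 J.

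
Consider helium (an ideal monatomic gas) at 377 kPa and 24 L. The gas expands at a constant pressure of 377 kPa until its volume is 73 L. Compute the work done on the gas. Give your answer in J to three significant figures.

Isobaric: W = P ΔV.
W = (377 kPa)(73 − 24 L) = (377)(49) = 18473 J.
Work on gas = −W_by = -18473 J.

W ≈ -18500 J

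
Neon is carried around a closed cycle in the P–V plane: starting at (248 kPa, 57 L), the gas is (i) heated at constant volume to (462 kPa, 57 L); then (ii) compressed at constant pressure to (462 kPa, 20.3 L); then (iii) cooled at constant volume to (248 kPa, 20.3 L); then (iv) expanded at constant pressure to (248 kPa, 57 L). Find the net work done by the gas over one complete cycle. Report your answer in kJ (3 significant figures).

Constant-volume legs do no work.
W(ii) = (462)(20.3 − 57) = -16955 J; W(iv) = (248)(57 − 20.3) = 9102 J.
W_net = -16955 + 9102 = -7854 J (the counter-clockwise enclosed area).

W_net ≈ -7.85 kJ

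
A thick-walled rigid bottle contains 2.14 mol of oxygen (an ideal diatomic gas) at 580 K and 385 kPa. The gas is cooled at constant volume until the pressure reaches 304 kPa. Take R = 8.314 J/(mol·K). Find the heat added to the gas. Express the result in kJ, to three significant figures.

Q ≈ -5.43 kJ

Constant volume ⇒ W = 0, so Q = ΔU = nCᵥΔT with Cᵥ = 5R/2 = 20.79 J/(mol·K).
At constant V, T₂/T₁ = P₂/P₁ ⇒ ΔT = T₁(P₂/P₁ − 1) = 580·(304/385 − 1) = -122 K.
ΔU = (2.14)(20.79)(-122) = -5428 J.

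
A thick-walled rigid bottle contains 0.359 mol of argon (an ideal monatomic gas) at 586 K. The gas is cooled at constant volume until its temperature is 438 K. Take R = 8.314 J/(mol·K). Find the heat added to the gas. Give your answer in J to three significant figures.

Q ≈ -663 J

Constant volume ⇒ W = 0, so Q = ΔU = nCᵥΔT with Cᵥ = 3R/2 = 12.47 J/(mol·K).
ΔU = (0.359)(12.47)(438 − 586) = -662.6 J.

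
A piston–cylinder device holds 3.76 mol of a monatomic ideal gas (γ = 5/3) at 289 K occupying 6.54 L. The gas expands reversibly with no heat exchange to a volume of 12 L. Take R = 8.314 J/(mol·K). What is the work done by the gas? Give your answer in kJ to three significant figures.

Adiabatic: TV^(γ−1) = const with γ = 5/3.
T₂ = T₁ (V₁/V₂)^(γ−1) = 289 × (6.54/12)^0.667 = 289 × 0.6672 = 192.8 K.
W_by = nCᵥ(T₁ − T₂) = (3.76)(12.47)(289 − 192.8) = 4510 J.

W ≈ 4.51 kJ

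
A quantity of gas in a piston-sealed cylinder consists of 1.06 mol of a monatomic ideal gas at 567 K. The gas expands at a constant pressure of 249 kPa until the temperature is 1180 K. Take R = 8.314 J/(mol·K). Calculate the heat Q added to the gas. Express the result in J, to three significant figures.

Isobaric: W = nRΔT = (1.06)(8.314)(613) = 5402 J.
ΔU = nCᵥΔT with Cᵥ = 3R/2: ΔU = (1.06)(12.47)(613) = 8103 J.
Q = ΔU + W = 8103 + 5402 = 13506 J.

Q ≈ 13500 J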